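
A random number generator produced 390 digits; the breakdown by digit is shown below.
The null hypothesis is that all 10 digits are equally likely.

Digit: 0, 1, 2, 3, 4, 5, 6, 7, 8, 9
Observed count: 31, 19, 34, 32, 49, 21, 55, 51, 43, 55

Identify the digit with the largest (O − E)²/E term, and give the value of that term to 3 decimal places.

Expected count for each of the 10 categories: 390/10 = 39.
χ² = (31−39)²/39 + (19−39)²/39 + (34−39)²/39 + (32−39)²/39 + (49−39)²/39 + (21−39)²/39 + (55−39)²/39 + (51−39)²/39 + (43−39)²/39 + (55−39)²/39
   = 1.6410 + 10.2564 + 0.6410 + 1.2564 + 2.5641 + 8.3077 + 6.5641 + 3.6923 + 0.4103 + 6.5641
The largest term is for 1: 10.256.

1, 10.256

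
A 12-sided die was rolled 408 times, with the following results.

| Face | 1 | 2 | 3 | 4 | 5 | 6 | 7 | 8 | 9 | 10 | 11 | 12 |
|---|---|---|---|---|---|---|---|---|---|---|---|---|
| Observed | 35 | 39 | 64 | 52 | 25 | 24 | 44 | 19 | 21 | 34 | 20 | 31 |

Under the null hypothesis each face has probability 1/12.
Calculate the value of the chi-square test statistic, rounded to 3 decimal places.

Expected count for each of the 12 categories: 408/12 = 34.
1: (35 − 34)²/34 = 1/34 = 0.0294
2: (39 − 34)²/34 = 25/34 = 0.7353
3: (64 − 34)²/34 = 900/34 = 26.4706
4: (52 − 34)²/34 = 324/34 = 9.5294
5: (25 − 34)²/34 = 81/34 = 2.3824
6: (24 − 34)²/34 = 100/34 = 2.9412
7: (44 − 34)²/34 = 100/34 = 2.9412
8: (19 − 34)²/34 = 225/34 = 6.6176
9: (21 − 34)²/34 = 169/34 = 4.9706
10: (34 − 34)²/34 = 0/34 = 0.0000
11: (20 − 34)²/34 = 196/34 = 5.7647
12: (31 − 34)²/34 = 9/34 = 0.2647
Sum = 62.647

62.647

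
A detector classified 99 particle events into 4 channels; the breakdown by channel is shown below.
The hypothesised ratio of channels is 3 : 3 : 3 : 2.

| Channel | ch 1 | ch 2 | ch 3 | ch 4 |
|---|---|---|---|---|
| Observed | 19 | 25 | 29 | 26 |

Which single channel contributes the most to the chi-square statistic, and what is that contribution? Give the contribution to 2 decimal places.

Ratio total = 11. Expected counts: 99×3/11 = 27, 99×3/11 = 27, 99×3/11 = 27, 99×2/11 = 18.
ch 1: (19 − 27)²/27 = 64/27 = 2.370
ch 2: (25 − 27)²/27 = 4/27 = 0.148
ch 3: (29 − 27)²/27 = 4/27 = 0.148
ch 4: (26 − 18)²/18 = 64/18 = 3.556
The largest term is for ch 4: 3.56.

ch 4, 3.56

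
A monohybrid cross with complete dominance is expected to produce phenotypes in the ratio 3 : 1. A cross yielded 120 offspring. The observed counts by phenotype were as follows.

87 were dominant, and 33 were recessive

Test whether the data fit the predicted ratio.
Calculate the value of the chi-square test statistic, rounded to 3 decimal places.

Ratio total = 4. Expected counts: 120×3/4 = 90, 120×1/4 = 30.
cat            O        E   (O−E)²/E
dominant      87       90     0.1000
recessive     33       30     0.3000
Sum = 0.400

0.400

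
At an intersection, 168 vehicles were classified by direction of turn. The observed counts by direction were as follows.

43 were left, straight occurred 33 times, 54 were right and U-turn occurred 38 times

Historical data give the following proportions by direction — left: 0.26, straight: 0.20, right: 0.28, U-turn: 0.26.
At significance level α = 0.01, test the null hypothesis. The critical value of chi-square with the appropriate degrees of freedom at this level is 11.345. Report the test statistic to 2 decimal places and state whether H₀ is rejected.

Expected counts E_i = n·p_i: 168×0.26 = 43.68, 168×0.20 = 33.6, 168×0.28 = 47.04, 168×0.26 = 43.68.
χ² = (43−43.68)²/43.68 + (33−33.6)²/33.6 + (54−47.04)²/47.04 + (38−43.68)²/43.68
   = 0.011 + 0.011 + 1.030 + 0.739
Sum = 1.79
df = 3. Since 1.79 < 11.345, we do not reject H₀.

1.79; do not reject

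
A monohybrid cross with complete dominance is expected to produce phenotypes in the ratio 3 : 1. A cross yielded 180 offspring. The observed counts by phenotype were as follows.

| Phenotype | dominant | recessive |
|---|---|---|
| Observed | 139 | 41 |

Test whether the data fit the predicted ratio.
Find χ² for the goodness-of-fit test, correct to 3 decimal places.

Ratio total = 4. Expected counts: 180×3/4 = 135, 180×1/4 = 45.
cat            O        E   (O−E)²/E
dominant     139      135     0.1185
recessive     41       45     0.3556
Sum = 0.474

0.474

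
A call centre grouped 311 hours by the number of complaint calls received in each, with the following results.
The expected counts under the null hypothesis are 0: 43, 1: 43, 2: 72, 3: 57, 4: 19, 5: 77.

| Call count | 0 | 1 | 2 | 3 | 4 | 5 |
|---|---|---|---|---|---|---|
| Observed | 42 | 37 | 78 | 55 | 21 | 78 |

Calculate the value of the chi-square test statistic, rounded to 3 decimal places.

χ² = (42−43)²/43 + (37−43)²/43 + (78−72)²/72 + (55−57)²/57 + (21−19)²/19 + (78−77)²/77
   = 0.0233 + 0.8372 + 0.5000 + 0.0702 + 0.2105 + 0.0130
Sum = 1.654

1.654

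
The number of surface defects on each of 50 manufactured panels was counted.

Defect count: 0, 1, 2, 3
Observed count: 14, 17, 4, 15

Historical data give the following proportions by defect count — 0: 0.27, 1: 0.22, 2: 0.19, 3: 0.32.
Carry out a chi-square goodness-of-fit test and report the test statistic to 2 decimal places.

6.54

Expected counts E_i = n·p_i: 50×0.27 = 13.5, 50×0.22 = 11, 50×0.19 = 9.5, 50×0.32 = 16.
χ² = (14−13.5)²/13.5 + (17−11)²/11 + (4−9.5)²/9.5 + (15−16)²/16
   = 0.019 + 3.273 + 3.184 + 0.063
Sum = 6.54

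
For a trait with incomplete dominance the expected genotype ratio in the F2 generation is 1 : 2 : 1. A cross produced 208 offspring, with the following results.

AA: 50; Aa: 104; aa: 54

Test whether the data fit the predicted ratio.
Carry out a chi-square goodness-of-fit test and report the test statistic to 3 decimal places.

0.154

Ratio total = 4. Expected counts: 208×1/4 = 52, 208×2/4 = 104, 208×1/4 = 52.
χ² = (50−52)²/52 + (104−104)²/104 + (54−52)²/52
   = 0.0769 + 0.0000 + 0.0769
Sum = 0.154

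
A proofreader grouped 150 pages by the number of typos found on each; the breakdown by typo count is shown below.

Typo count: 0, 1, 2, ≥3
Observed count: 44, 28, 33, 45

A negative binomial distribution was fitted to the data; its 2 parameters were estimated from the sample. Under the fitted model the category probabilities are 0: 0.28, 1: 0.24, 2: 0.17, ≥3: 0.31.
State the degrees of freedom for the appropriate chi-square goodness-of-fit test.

There are k = 4 categories and 2 parameters estimated from the data, so df = 4 − 1 − 2 = 1.

1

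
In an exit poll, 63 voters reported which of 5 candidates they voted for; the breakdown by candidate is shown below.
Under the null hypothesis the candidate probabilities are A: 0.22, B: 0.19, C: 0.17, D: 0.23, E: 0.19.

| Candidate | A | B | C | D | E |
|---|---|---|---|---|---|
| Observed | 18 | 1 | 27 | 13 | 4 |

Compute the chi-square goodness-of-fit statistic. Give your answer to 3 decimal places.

Expected counts E_i = n·p_i: 63×0.22 = 13.86, 63×0.19 = 11.97, 63×0.17 = 10.71, 63×0.23 = 14.49, 63×0.19 = 11.97.
χ² = (18−13.86)²/13.86 + (1−11.97)²/11.97 + (27−10.71)²/10.71 + (13−14.49)²/14.49 + (4−11.97)²/11.97
   = 1.2366 + 10.0535 + 24.7772 + 0.1532 + 5.3067
Sum = 41.527

41.527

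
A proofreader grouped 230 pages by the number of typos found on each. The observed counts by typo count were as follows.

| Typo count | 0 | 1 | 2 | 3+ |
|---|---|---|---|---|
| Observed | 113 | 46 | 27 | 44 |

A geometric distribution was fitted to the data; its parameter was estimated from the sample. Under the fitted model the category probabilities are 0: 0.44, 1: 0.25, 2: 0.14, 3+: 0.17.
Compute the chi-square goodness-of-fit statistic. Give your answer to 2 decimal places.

5.13

Expected counts E_i = n·p_i: 230×0.44 = 101.2, 230×0.25 = 57.5, 230×0.14 = 32.2, 230×0.17 = 39.1.
cat         O        E   (O−E)²/E
0         113    101.2      1.376
1          46     57.5      2.300
2          27     32.2      0.840
3+         44     39.1      0.614
Sum = 5.13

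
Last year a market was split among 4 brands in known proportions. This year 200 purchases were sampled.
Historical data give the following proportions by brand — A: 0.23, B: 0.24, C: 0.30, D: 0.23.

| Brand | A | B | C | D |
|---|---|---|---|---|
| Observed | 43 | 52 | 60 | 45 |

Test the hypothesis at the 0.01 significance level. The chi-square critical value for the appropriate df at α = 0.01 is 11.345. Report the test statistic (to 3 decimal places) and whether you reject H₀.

0.551; do not reject

Expected counts E_i = n·p_i: 200×0.23 = 46, 200×0.24 = 48, 200×0.30 = 60, 200×0.23 = 46.
A: (43 − 46)²/46 = 9/46 = 0.1957
B: (52 − 48)²/48 = 16/48 = 0.3333
C: (60 − 60)²/60 = 0/60 = 0.0000
D: (45 − 46)²/46 = 1/46 = 0.0217
Sum = 0.551
df = 3. Since 0.551 < 11.345, we do not reject H₀.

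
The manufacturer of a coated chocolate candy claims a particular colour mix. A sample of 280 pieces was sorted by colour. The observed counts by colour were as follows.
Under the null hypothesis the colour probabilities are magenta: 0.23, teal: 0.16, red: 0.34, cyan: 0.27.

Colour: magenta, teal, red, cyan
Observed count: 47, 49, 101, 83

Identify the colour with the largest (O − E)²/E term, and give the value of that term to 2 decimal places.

Expected counts E_i = n·p_i: 280×0.23 = 64.4, 280×0.16 = 44.8, 280×0.34 = 95.2, 280×0.27 = 75.6.
χ² = (47−64.4)²/64.4 + (49−44.8)²/44.8 + (101−95.2)²/95.2 + (83−75.6)²/75.6
   = 4.701 + 0.394 + 0.353 + 0.724
The largest term is for magenta: 4.70.

magenta, 4.70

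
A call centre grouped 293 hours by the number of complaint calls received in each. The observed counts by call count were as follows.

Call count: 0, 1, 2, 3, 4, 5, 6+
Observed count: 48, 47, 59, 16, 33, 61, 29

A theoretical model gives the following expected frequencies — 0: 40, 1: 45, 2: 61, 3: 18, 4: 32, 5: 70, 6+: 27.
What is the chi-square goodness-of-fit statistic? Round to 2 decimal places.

3.31

cat         O        E   (O−E)²/E
0          48       40      1.600
1          47       45      0.089
2          59       61      0.066
3          16       18      0.222
4          33       32      0.031
5          61       70      1.157
6+         29       27      0.148
Sum = 3.31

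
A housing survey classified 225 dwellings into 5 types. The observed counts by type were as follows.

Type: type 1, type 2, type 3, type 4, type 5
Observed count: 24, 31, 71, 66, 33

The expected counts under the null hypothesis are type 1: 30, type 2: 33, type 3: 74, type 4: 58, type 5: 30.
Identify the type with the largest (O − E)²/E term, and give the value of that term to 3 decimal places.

χ² = (24−30)²/30 + (31−33)²/33 + (71−74)²/74 + (66−58)²/58 + (33−30)²/30
   = 1.2000 + 0.1212 + 0.1216 + 1.1034 + 0.3000
The largest term is for type 1: 1.200.

type 1, 1.200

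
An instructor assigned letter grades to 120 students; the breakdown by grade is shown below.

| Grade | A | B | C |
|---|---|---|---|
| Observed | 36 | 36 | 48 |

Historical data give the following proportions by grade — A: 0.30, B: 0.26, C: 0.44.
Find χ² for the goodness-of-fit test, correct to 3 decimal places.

1.175

Expected counts E_i = n·p_i: 120×0.30 = 36, 120×0.26 = 31.2, 120×0.44 = 52.8.
cat         O        E   (O−E)²/E
A          36       36     0.0000
B          36     31.2     0.7385
C          48     52.8     0.4364
Sum = 1.175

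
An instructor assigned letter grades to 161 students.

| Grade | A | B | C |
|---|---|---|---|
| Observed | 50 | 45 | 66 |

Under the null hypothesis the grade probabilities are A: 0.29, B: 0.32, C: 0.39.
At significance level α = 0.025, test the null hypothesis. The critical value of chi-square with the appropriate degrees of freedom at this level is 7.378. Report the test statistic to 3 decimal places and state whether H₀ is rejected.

Expected counts E_i = n·p_i: 161×0.29 = 46.69, 161×0.32 = 51.52, 161×0.39 = 62.79.
A: (50 − 46.69)²/46.69 = 10.9561/46.69 = 0.2347
B: (45 − 51.52)²/51.52 = 42.5104/51.52 = 0.8251
C: (66 − 62.79)²/62.79 = 10.3041/62.79 = 0.1641
Sum = 1.224
df = 2. Since 1.224 < 7.378, we do not reject H₀.

1.224; do not reject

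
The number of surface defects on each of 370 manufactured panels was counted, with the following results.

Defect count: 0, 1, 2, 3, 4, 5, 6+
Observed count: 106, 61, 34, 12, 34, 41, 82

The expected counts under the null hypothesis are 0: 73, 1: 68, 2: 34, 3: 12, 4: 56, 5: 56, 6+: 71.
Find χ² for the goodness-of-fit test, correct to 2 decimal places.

30.00

cat         O        E   (O−E)²/E
0         106       73     14.918
1          61       68      0.721
2          34       34      0.000
3          12       12      0.000
4          34       56      8.643
5          41       56      4.018
6+         82       71      1.704
Sum = 30.00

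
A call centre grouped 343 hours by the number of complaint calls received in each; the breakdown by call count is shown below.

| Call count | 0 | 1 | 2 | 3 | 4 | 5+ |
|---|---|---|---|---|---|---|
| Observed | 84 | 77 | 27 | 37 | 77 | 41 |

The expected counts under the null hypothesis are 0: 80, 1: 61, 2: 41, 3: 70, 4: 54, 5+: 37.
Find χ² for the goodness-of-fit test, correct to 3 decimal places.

cat         O        E   (O−E)²/E
0          84       80     0.2000
1          77       61     4.1967
2          27       41     4.7805
3          37       70    15.5571
4          77       54     9.7963
5+         41       37     0.4324
Sum = 34.963

34.963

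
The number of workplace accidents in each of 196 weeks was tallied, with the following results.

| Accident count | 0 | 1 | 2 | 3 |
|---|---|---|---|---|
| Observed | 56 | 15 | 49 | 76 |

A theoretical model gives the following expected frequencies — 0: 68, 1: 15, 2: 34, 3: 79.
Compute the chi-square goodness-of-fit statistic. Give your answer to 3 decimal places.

8.849

χ² = (56−68)²/68 + (15−15)²/15 + (49−34)²/34 + (76−79)²/79
   = 2.1176 + 0.0000 + 6.6176 + 0.1139
Sum = 8.849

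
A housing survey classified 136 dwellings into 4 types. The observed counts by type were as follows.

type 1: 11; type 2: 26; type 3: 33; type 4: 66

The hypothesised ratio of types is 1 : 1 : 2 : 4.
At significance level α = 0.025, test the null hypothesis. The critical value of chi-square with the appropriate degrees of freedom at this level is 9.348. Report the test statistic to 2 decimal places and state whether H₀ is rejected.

Ratio total = 8. Expected counts: 136×1/8 = 17, 136×1/8 = 17, 136×2/8 = 34, 136×4/8 = 68.
type 1: (11 − 17)²/17 = 36/17 = 2.118
type 2: (26 − 17)²/17 = 81/17 = 4.765
type 3: (33 − 34)²/34 = 1/34 = 0.029
type 4: (66 − 68)²/68 = 4/68 = 0.059
Sum = 6.97
df = 3. Since 6.97 < 9.348, we do not reject H₀.

6.97; do not reject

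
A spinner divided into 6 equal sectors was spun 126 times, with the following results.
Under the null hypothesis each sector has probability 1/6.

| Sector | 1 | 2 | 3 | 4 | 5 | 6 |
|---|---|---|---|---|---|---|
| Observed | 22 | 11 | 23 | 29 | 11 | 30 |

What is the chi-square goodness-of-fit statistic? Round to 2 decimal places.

Expected count for each of the 6 categories: 126/6 = 21.
χ² = (22−21)²/21 + (11−21)²/21 + (23−21)²/21 + (29−21)²/21 + (11−21)²/21 + (30−21)²/21
   = 0.048 + 4.762 + 0.190 + 3.048 + 4.762 + 3.857
Sum = 16.67

16.67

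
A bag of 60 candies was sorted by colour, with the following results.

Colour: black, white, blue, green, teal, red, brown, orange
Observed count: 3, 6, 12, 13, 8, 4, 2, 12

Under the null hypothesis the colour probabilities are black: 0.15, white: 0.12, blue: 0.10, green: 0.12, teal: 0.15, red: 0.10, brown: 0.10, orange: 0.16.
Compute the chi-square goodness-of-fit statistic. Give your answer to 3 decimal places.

Expected counts E_i = n·p_i: 60×0.15 = 9, 60×0.12 = 7.2, 60×0.10 = 6, 60×0.12 = 7.2, 60×0.15 = 9, 60×0.10 = 6, 60×0.10 = 6, 60×0.16 = 9.6.
χ² = (3−9)²/9 + (6−7.2)²/7.2 + (12−6)²/6 + (13−7.2)²/7.2 + (8−9)²/9 + (4−6)²/6 + (2−6)²/6 + (12−9.6)²/9.6
   = 4.0000 + 0.2000 + 6.0000 + 4.6722 + 0.1111 + 0.6667 + 2.6667 + 0.6000
Sum = 18.917

18.917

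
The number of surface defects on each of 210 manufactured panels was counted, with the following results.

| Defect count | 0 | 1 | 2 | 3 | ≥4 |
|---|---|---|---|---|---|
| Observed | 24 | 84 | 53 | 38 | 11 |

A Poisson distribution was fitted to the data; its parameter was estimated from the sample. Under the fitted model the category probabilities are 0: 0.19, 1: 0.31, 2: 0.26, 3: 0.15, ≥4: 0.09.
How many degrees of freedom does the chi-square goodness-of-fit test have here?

3

There are k = 5 categories and 1 parameter estimated from the data, so df = 5 − 1 − 1 = 3.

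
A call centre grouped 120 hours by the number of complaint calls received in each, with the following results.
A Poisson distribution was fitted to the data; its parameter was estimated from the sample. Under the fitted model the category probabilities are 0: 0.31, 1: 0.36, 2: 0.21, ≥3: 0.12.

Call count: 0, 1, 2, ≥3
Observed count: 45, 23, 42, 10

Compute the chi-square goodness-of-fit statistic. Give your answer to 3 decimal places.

23.625

Expected counts E_i = n·p_i: 120×0.31 = 37.2, 120×0.36 = 43.2, 120×0.21 = 25.2, 120×0.12 = 14.4.
cat         O        E   (O−E)²/E
0          45     37.2     1.6355
1          23     43.2     9.4454
2          42     25.2    11.2000
≥3         10     14.4     1.3444
Sum = 23.625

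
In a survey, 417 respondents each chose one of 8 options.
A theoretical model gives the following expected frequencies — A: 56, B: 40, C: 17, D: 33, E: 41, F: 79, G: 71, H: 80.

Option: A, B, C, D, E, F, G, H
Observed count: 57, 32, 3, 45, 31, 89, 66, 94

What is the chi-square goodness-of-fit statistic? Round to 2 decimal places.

χ² = (57−56)²/56 + (32−40)²/40 + (3−17)²/17 + (45−33)²/33 + (31−41)²/41 + (89−79)²/79 + (66−71)²/71 + (94−80)²/80
   = 0.018 + 1.600 + 11.529 + 4.364 + 2.439 + 1.266 + 0.352 + 2.450
Sum = 24.02

24.02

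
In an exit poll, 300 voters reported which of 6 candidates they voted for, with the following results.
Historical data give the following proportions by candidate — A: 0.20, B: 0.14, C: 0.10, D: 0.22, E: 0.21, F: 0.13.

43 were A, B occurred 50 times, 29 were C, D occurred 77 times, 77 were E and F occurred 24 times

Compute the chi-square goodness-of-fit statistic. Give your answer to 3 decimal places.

Expected counts E_i = n·p_i: 300×0.20 = 60, 300×0.14 = 42, 300×0.10 = 30, 300×0.22 = 66, 300×0.21 = 63, 300×0.13 = 39.
A: (43 − 60)²/60 = 289/60 = 4.8167
B: (50 − 42)²/42 = 64/42 = 1.5238
C: (29 − 30)²/30 = 1/30 = 0.0333
D: (77 − 66)²/66 = 121/66 = 1.8333
E: (77 − 63)²/63 = 196/63 = 3.1111
F: (24 − 39)²/39 = 225/39 = 5.7692
Sum = 17.087

17.087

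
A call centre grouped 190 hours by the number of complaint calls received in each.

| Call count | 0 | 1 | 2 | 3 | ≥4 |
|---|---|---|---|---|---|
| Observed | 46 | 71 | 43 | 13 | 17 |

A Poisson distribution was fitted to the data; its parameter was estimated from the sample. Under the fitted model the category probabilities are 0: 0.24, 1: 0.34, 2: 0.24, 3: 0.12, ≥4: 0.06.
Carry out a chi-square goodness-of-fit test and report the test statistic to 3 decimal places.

Expected counts E_i = n·p_i: 190×0.24 = 45.6, 190×0.34 = 64.6, 190×0.24 = 45.6, 190×0.12 = 22.8, 190×0.06 = 11.4.
χ² = (46−45.6)²/45.6 + (71−64.6)²/64.6 + (43−45.6)²/45.6 + (13−22.8)²/22.8 + (17−11.4)²/11.4
   = 0.0035 + 0.6341 + 0.1482 + 4.2123 + 2.7509
Sum = 7.749

7.749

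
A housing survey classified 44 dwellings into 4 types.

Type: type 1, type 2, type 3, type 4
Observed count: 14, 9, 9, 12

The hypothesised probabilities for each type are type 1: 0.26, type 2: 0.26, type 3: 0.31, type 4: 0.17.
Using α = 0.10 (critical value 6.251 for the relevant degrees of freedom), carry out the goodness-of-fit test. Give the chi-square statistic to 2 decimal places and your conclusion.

Expected counts E_i = n·p_i: 44×0.26 = 11.44, 44×0.26 = 11.44, 44×0.31 = 13.64, 44×0.17 = 7.48.
cat         O        E   (O−E)²/E
type 1     14    11.44      0.573
type 2      9    11.44      0.520
type 3      9    13.64      1.578
type 4     12     7.48      2.731
Sum = 5.40
df = 3. Since 5.40 < 6.251, we do not reject H₀.

5.40; do not reject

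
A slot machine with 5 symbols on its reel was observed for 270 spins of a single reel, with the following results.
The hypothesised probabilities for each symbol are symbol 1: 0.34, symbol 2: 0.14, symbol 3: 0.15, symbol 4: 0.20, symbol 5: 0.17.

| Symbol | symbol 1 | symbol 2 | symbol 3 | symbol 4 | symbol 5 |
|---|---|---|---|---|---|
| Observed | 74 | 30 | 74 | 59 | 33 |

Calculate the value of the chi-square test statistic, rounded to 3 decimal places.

Expected counts E_i = n·p_i: 270×0.34 = 91.8, 270×0.14 = 37.8, 270×0.15 = 40.5, 270×0.20 = 54, 270×0.17 = 45.9.
symbol 1: (74 − 91.8)²/91.8 = 316.84/91.8 = 3.4514
symbol 2: (30 − 37.8)²/37.8 = 60.84/37.8 = 1.6095
symbol 3: (74 − 40.5)²/40.5 = 1122.25/40.5 = 27.7099
symbol 4: (59 − 54)²/54 = 25/54 = 0.4630
symbol 5: (33 − 45.9)²/45.9 = 166.41/45.9 = 3.6255
Sum = 36.859

36.859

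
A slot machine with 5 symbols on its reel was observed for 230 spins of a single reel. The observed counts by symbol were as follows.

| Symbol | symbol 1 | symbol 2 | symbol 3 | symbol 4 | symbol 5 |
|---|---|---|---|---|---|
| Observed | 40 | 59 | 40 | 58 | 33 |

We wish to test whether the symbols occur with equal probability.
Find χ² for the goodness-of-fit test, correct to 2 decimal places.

12.04

Under H₀ each category has probability 1/5, so each expected count is 230/5 = 46.
cat           O        E   (O−E)²/E
symbol 1     40       46      0.783
symbol 2     59       46      3.674
symbol 3     40       46      0.783
symbol 4     58       46      3.130
symbol 5     33       46      3.674
Sum = 12.04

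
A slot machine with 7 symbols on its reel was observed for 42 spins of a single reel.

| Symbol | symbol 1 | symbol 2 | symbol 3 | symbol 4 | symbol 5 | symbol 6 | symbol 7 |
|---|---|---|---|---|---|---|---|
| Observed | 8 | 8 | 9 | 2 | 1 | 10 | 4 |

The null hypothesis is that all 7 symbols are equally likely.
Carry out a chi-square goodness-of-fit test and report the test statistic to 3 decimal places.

Expected count for each of the 7 categories: 42/7 = 6.
symbol 1: (8 − 6)²/6 = 4/6 = 0.6667
symbol 2: (8 − 6)²/6 = 4/6 = 0.6667
symbol 3: (9 − 6)²/6 = 9/6 = 1.5000
symbol 4: (2 − 6)²/6 = 16/6 = 2.6667
symbol 5: (1 − 6)²/6 = 25/6 = 4.1667
symbol 6: (10 − 6)²/6 = 16/6 = 2.6667
symbol 7: (4 − 6)²/6 = 4/6 = 0.6667
Sum = 13.000

13.000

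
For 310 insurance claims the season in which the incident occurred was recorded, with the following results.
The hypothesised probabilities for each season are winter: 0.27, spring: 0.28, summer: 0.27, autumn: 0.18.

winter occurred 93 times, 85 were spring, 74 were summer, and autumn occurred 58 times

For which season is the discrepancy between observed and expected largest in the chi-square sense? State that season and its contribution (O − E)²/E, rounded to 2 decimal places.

summer, 1.12

Expected counts E_i = n·p_i: 310×0.27 = 83.7, 310×0.28 = 86.8, 310×0.27 = 83.7, 310×0.18 = 55.8.
χ² = (93−83.7)²/83.7 + (85−86.8)²/86.8 + (74−83.7)²/83.7 + (58−55.8)²/55.8
   = 1.033 + 0.037 + 1.124 + 0.087
The largest term is for summer: 1.12.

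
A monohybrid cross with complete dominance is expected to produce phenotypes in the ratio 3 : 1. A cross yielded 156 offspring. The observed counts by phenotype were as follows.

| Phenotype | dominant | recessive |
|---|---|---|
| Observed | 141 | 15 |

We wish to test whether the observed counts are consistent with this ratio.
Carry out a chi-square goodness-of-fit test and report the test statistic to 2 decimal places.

Ratio total = 4. Expected counts: 156×3/4 = 117, 156×1/4 = 39.
χ² = (141−117)²/117 + (15−39)²/39
   = 4.923 + 14.769
Sum = 19.69

19.69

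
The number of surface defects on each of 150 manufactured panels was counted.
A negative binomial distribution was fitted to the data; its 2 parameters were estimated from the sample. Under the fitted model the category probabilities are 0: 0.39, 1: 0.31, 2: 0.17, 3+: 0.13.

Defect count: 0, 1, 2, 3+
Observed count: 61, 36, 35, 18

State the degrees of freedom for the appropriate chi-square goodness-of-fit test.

1

There are k = 4 categories and 2 parameters estimated from the data, so df = 4 − 1 − 2 = 1.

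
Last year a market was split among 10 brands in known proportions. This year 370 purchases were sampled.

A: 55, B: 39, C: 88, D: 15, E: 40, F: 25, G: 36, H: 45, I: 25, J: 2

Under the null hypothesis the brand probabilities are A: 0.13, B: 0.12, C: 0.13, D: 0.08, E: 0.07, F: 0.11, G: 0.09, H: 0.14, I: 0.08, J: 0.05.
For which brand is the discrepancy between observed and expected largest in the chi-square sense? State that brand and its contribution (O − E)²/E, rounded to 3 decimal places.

C, 33.098

Expected counts E_i = n·p_i: 370×0.13 = 48.1, 370×0.12 = 44.4, 370×0.13 = 48.1, 370×0.08 = 29.6, 370×0.07 = 25.9, 370×0.11 = 40.7, 370×0.09 = 33.3, 370×0.14 = 51.8, 370×0.08 = 29.6, 370×0.05 = 18.5.
cat         O        E   (O−E)²/E
A          55     48.1     0.9898
B          39     44.4     0.6568
C          88     48.1    33.0979
D          15     29.6     7.2014
E          40     25.9     7.6761
F          25     40.7     6.0563
G          36     33.3     0.2189
H          45     51.8     0.8927
I          25     29.6     0.7149
J           2     18.5    14.7162
The largest term is for C: 33.098.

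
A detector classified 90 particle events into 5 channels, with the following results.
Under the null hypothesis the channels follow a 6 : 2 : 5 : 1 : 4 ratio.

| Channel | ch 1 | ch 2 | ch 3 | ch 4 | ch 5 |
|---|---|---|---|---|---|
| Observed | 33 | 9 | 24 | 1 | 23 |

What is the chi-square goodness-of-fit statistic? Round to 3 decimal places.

4.090

Ratio total = 18. Expected counts: 90×6/18 = 30, 90×2/18 = 10, 90×5/18 = 25, 90×1/18 = 5, 90×4/18 = 20.
cat         O        E   (O−E)²/E
ch 1       33       30     0.3000
ch 2        9       10     0.1000
ch 3       24       25     0.0400
ch 4        1        5     3.2000
ch 5       23       20     0.4500
Sum = 4.090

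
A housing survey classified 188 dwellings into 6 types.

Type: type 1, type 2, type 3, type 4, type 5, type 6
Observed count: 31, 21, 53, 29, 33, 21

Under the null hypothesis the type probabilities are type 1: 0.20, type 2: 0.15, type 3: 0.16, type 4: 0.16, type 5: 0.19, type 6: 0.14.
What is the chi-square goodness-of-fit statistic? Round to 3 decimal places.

Expected counts E_i = n·p_i: 188×0.20 = 37.6, 188×0.15 = 28.2, 188×0.16 = 30.08, 188×0.16 = 30.08, 188×0.19 = 35.72, 188×0.14 = 26.32.
χ² = (31−37.6)²/37.6 + (21−28.2)²/28.2 + (53−30.08)²/30.08 + (29−30.08)²/30.08 + (33−35.72)²/35.72 + (21−26.32)²/26.32
   = 1.1585 + 1.8383 + 17.4643 + 0.0388 + 0.2071 + 1.0753
Sum = 21.782

21.782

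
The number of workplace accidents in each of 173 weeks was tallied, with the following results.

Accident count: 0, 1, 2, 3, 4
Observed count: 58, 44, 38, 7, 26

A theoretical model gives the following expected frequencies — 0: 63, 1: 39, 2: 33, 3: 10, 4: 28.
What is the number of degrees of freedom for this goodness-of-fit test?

There are k = 5 categories and no parameters were estimated from the data, so df = 5 − 1 = 4.

4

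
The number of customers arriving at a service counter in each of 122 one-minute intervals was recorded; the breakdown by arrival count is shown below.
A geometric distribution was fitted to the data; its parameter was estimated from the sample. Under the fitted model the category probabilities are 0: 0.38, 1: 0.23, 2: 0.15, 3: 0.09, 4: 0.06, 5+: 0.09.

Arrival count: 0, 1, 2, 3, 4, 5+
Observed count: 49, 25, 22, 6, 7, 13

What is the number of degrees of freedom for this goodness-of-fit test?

There are k = 6 categories and 1 parameter estimated from the data, so df = 6 − 1 − 1 = 4.

4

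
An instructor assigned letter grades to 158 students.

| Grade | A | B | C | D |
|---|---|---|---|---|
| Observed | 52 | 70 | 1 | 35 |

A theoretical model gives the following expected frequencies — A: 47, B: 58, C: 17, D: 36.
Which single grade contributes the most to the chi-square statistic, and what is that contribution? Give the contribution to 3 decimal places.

A: (52 − 47)²/47 = 25/47 = 0.5319
B: (70 − 58)²/58 = 144/58 = 2.4828
C: (1 − 17)²/17 = 256/17 = 15.0588
D: (35 − 36)²/36 = 1/36 = 0.0278
The largest term is for C: 15.059.

C, 15.059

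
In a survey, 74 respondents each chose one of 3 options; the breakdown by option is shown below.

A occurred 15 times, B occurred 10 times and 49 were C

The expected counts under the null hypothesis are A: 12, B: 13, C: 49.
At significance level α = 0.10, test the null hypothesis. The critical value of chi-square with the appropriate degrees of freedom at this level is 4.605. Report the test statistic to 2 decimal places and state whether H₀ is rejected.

χ² = (15−12)²/12 + (10−13)²/13 + (49−49)²/49
   = 0.750 + 0.692 + 0.000
Sum = 1.44
df = 2. Since 1.44 < 4.605, we do not reject H₀.

1.44; do not reject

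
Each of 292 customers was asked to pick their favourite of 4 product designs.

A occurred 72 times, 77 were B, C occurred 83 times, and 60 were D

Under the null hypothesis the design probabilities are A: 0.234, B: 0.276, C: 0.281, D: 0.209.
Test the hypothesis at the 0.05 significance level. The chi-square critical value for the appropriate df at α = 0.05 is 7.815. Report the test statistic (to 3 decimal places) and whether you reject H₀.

0.386; do not reject

Expected counts E_i = n·p_i: 292×0.234 = 68.328, 292×0.276 = 80.592, 292×0.281 = 82.052, 292×0.209 = 61.028.
cat         O        E   (O−E)²/E
A          72   68.328     0.1973
B          77   80.592     0.1601
C          83   82.052     0.0110
D          60   61.028     0.0173
Sum = 0.386
df = 3. Since 0.386 < 7.815, we do not reject H₀.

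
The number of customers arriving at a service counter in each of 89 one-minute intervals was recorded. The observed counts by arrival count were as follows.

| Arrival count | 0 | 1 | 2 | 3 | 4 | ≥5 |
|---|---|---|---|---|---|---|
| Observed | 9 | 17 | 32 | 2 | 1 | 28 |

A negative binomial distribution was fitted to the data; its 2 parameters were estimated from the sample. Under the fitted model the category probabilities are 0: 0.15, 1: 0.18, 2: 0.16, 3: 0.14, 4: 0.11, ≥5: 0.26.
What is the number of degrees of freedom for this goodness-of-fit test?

3

There are k = 6 categories and 2 parameters estimated from the data, so df = 6 − 1 − 2 = 3.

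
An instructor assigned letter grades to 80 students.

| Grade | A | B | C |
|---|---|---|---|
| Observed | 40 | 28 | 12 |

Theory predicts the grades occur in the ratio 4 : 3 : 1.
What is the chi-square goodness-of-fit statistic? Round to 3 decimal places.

Ratio total = 8. Expected counts: 80×4/8 = 40, 80×3/8 = 30, 80×1/8 = 10.
cat         O        E   (O−E)²/E
A          40       40     0.0000
B          28       30     0.1333
C          12       10     0.4000
Sum = 0.533

0.533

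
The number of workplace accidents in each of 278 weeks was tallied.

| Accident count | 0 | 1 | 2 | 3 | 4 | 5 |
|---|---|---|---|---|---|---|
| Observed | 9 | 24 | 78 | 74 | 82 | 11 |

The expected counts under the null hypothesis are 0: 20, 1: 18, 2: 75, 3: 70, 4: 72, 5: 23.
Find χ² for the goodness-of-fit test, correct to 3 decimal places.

16.048

cat         O        E   (O−E)²/E
0           9       20     6.0500
1          24       18     2.0000
2          78       75     0.1200
3          74       70     0.2286
4          82       72     1.3889
5          11       23     6.2609
Sum = 16.048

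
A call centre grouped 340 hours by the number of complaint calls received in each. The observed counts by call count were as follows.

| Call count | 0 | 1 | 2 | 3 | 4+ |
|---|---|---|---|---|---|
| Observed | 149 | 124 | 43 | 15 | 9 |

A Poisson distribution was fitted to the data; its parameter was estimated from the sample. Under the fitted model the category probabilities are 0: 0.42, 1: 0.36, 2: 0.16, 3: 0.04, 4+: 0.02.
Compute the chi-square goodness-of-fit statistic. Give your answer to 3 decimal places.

Expected counts E_i = n·p_i: 340×0.42 = 142.8, 340×0.36 = 122.4, 340×0.16 = 54.4, 340×0.04 = 13.6, 340×0.02 = 6.8.
χ² = (149−142.8)²/142.8 + (124−122.4)²/122.4 + (43−54.4)²/54.4 + (15−13.6)²/13.6 + (9−6.8)²/6.8
   = 0.2692 + 0.0209 + 2.3890 + 0.1441 + 0.7118
Sum = 3.535

3.535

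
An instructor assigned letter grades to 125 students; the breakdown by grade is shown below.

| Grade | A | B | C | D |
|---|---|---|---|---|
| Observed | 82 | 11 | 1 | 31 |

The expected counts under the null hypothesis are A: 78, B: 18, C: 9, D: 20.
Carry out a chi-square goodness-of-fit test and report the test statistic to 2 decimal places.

A: (82 − 78)²/78 = 16/78 = 0.205
B: (11 − 18)²/18 = 49/18 = 2.722
C: (1 − 9)²/9 = 64/9 = 7.111
D: (31 − 20)²/20 = 121/20 = 6.050
Sum = 16.09

16.09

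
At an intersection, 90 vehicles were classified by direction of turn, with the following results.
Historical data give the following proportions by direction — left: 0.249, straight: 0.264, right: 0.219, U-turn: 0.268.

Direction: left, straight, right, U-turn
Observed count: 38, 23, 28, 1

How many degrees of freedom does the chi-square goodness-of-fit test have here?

There are k = 4 categories and no parameters were estimated from the data, so df = 4 − 1 = 3.

3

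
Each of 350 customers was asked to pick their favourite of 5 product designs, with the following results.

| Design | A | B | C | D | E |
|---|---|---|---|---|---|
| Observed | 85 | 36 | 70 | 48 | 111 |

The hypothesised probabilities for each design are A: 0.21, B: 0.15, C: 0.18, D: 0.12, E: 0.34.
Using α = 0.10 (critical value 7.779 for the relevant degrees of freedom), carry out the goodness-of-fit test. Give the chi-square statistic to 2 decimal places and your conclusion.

9.16; reject

Expected counts E_i = n·p_i: 350×0.21 = 73.5, 350×0.15 = 52.5, 350×0.18 = 63, 350×0.12 = 42, 350×0.34 = 119.
χ² = (85−73.5)²/73.5 + (36−52.5)²/52.5 + (70−63)²/63 + (48−42)²/42 + (111−119)²/119
   = 1.799 + 5.186 + 0.778 + 0.857 + 0.538
Sum = 9.16
df = 4. Since 9.16 > 7.779, we reject H₀.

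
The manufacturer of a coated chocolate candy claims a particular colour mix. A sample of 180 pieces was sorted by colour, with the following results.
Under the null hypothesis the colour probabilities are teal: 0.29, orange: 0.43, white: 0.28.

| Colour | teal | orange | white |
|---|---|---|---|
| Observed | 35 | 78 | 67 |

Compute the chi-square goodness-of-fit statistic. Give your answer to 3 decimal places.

Expected counts E_i = n·p_i: 180×0.29 = 52.2, 180×0.43 = 77.4, 180×0.28 = 50.4.
teal: (35 − 52.2)²/52.2 = 295.84/52.2 = 5.6674
orange: (78 − 77.4)²/77.4 = 0.36/77.4 = 0.0047
white: (67 − 50.4)²/50.4 = 275.56/50.4 = 5.4675
Sum = 11.140

11.140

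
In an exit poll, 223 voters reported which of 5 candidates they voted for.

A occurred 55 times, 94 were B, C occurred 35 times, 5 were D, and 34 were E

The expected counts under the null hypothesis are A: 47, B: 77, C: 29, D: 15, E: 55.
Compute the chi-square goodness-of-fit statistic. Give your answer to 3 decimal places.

21.041

A: (55 − 47)²/47 = 64/47 = 1.3617
B: (94 − 77)²/77 = 289/77 = 3.7532
C: (35 − 29)²/29 = 36/29 = 1.2414
D: (5 − 15)²/15 = 100/15 = 6.6667
E: (34 − 55)²/55 = 441/55 = 8.0182
Sum = 21.041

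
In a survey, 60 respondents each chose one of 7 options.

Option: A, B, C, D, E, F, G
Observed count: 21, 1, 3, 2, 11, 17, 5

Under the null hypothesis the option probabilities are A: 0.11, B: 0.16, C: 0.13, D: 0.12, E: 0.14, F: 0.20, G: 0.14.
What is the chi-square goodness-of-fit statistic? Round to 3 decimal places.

50.096

Expected counts E_i = n·p_i: 60×0.11 = 6.6, 60×0.16 = 9.6, 60×0.13 = 7.8, 60×0.12 = 7.2, 60×0.14 = 8.4, 60×0.20 = 12, 60×0.14 = 8.4.
A: (21 − 6.6)²/6.6 = 207.36/6.6 = 31.4182
B: (1 − 9.6)²/9.6 = 73.96/9.6 = 7.7042
C: (3 − 7.8)²/7.8 = 23.04/7.8 = 2.9538
D: (2 − 7.2)²/7.2 = 27.04/7.2 = 3.7556
E: (11 − 8.4)²/8.4 = 6.76/8.4 = 0.8048
F: (17 − 12)²/12 = 25/12 = 2.0833
G: (5 − 8.4)²/8.4 = 11.56/8.4 = 1.3762
Sum = 50.096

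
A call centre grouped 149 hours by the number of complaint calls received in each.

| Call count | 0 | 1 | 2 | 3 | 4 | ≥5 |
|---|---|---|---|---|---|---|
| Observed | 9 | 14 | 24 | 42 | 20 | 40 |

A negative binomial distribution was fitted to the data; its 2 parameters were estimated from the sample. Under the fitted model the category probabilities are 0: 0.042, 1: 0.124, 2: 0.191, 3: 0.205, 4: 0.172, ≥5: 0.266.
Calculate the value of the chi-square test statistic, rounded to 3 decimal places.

Expected counts E_i = n·p_i: 149×0.042 = 6.258, 149×0.124 = 18.476, 149×0.191 = 28.459, 149×0.205 = 30.545, 149×0.172 = 25.628, 149×0.266 = 39.634.
cat         O        E   (O−E)²/E
0           9    6.258     1.2014
1          14   18.476     1.0844
2          24   28.459     0.6986
3          42   30.545     4.2959
4          20   25.628     1.2359
≥5         40   39.634     0.0034
Sum = 8.520

8.520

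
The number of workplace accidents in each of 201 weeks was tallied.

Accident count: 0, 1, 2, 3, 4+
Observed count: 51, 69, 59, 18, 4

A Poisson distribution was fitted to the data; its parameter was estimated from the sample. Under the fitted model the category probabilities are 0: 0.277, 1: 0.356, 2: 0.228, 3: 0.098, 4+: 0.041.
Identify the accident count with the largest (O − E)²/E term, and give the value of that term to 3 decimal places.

2, 3.786

Expected counts E_i = n·p_i: 201×0.277 = 55.677, 201×0.356 = 71.556, 201×0.228 = 45.828, 201×0.098 = 19.698, 201×0.041 = 8.241.
cat         O        E   (O−E)²/E
0          51   55.677     0.3929
1          69   71.556     0.0913
2          59   45.828     3.7859
3          18   19.698     0.1464
4+          4    8.241     2.1825
The largest term is for 2: 3.786.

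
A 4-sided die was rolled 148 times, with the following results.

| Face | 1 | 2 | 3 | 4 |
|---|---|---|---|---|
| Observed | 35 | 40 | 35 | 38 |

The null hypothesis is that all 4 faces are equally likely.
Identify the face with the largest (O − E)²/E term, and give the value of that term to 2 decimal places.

Expected count for each of the 4 categories: 148/4 = 37.
cat         O        E   (O−E)²/E
1          35       37      0.108
2          40       37      0.243
3          35       37      0.108
4          38       37      0.027
The largest term is for 2: 0.24.

2, 0.24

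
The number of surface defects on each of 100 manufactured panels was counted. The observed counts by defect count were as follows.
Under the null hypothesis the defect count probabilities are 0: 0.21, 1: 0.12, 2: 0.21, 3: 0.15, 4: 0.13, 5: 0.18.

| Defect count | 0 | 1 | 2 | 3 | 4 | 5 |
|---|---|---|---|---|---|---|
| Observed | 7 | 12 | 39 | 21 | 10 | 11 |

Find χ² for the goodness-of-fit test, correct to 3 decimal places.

30.576

Expected counts E_i = n·p_i: 100×0.21 = 21, 100×0.12 = 12, 100×0.21 = 21, 100×0.15 = 15, 100×0.13 = 13, 100×0.18 = 18.
cat         O        E   (O−E)²/E
0           7       21     9.3333
1          12       12     0.0000
2          39       21    15.4286
3          21       15     2.4000
4          10       13     0.6923
5          11       18     2.7222
Sum = 30.576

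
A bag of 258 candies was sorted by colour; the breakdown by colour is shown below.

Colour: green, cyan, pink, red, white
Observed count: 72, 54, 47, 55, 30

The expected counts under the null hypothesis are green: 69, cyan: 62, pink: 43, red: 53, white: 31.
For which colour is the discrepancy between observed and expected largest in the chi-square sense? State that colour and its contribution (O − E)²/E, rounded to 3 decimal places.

χ² = (72−69)²/69 + (54−62)²/62 + (47−43)²/43 + (55−53)²/53 + (30−31)²/31
   = 0.1304 + 1.0323 + 0.3721 + 0.0755 + 0.0323
The largest term is for cyan: 1.032.

cyan, 1.032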